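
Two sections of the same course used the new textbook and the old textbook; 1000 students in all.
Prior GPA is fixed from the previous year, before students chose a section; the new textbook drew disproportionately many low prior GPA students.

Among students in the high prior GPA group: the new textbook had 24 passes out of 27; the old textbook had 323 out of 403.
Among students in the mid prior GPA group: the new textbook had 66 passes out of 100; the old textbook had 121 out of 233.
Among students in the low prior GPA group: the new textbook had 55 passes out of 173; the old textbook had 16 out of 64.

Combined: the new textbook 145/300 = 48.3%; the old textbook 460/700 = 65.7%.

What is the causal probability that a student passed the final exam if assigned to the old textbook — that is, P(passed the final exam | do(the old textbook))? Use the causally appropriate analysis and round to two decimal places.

The prior GPA band-specific comparison favours the new textbook throughout, but the pooled figures favour the old textbook. The question is whether to condition on prior GPA band.
Nothing the teaching method does changes prior GPA band; the imbalance is an allocation artefact. With prior GPA band also predicting the outcome, the pooled figure is confounded, and the within-stratum comparison is the causal one.
Standardising the old textbook to the population prior GPA band mix: 0.430·323/403 + 0.333·121/233 + 0.237·16/64 = 0.577.

0.58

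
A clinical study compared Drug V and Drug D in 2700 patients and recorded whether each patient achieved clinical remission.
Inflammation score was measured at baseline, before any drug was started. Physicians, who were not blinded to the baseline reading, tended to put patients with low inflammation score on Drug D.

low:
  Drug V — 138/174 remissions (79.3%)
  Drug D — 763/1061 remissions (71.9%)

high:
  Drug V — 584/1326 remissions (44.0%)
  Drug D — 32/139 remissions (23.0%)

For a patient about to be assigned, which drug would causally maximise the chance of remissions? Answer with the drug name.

Drug V

Here inflammation score is a common cause — it drives both which drug a case falls under and the outcome. The crude comparison mixes populations; the stratum-specific rates are the causally relevant ones.
Within each level — low: 79.3% vs 71.9%; high: 44.0% vs 23.0% — Drug V is higher every time.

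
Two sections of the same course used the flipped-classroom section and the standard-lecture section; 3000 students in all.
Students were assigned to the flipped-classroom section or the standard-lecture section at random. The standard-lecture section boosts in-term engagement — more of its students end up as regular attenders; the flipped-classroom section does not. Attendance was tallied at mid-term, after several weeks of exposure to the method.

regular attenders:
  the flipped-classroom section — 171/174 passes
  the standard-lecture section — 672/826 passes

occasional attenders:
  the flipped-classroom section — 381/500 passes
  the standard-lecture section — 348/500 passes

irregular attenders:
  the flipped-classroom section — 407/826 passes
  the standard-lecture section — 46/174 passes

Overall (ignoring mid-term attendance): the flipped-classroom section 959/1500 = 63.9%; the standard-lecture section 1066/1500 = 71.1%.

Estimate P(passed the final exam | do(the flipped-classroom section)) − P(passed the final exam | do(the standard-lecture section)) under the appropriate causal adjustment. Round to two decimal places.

-0.07

Mid-term attendance here is a post-treatment variable shaped by the teaching method; conditioning on it would introduce bias rather than remove it. The overall comparison is the causal one.
The causal difference is the pooled difference: 0.639 − 0.711 = -0.071.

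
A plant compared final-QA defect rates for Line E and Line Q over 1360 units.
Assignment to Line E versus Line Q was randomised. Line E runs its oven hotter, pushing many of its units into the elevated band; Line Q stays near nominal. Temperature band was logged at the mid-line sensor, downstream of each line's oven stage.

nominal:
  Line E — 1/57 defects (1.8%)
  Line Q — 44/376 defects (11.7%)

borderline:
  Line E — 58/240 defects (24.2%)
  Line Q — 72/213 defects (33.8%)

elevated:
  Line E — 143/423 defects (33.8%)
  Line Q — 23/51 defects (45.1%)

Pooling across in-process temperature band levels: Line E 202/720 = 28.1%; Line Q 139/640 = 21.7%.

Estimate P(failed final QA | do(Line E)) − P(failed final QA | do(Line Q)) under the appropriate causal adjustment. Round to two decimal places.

+0.06

Within every in-process temperature band level Line E has the lower rate, yet pooled Line Q does — Simpson's reversal.
Stratifying would compare lines among units the lines themselves sorted into in-process temperature band groups — a form of selection on an intermediate. The unconditioned pooled rates give the total causal effect.
The causal difference is the pooled difference: 0.281 − 0.217 = +0.063.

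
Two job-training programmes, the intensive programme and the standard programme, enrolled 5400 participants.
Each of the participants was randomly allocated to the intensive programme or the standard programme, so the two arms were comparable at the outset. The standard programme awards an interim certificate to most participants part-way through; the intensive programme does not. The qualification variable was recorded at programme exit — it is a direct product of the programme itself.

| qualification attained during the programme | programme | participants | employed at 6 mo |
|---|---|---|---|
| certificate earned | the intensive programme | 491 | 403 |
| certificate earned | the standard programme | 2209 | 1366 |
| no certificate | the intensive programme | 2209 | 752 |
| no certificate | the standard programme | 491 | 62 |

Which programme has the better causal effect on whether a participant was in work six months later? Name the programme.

Stratifying would compare programmes among participants the programmes themselves sorted into qualification attained during the programme groups — a form of selection on an intermediate. The unconditioned pooled rates give the total causal effect.
Pooled: the intensive programme 42.8% vs the standard programme 52.9%; the standard programme is higher overall.

the standard programme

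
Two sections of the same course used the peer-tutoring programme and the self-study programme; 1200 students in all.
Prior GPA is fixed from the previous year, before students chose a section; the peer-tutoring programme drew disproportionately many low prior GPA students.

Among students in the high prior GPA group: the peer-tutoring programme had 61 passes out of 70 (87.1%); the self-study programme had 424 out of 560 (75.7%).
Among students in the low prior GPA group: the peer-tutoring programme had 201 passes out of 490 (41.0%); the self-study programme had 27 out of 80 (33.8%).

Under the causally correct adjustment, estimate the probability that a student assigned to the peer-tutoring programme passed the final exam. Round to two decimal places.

Here prior GPA band is a common cause — it drives both which teaching method a case falls under and the outcome. The crude comparison mixes populations; the stratum-specific rates are the causally relevant ones.
Standardising the peer-tutoring programme to the population prior GPA band mix: 0.525·61/70 + 0.475·201/490 = 0.652.

0.65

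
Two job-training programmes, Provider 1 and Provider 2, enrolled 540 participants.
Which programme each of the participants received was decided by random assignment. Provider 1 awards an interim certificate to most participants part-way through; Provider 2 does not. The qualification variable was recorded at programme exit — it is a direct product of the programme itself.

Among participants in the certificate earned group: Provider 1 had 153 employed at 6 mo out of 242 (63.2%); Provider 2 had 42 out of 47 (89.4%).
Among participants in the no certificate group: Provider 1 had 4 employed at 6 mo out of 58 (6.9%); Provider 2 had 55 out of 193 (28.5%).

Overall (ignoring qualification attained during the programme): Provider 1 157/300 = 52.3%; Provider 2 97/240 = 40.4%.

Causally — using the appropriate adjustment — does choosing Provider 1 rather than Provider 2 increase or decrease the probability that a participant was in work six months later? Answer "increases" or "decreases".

increases

The qualification attained during the programme-specific comparison favours Provider 2 throughout, but the pooled figures favour Provider 1. The question is whether to condition on qualification attained during the programme.
Qualification attained during the programme lies on the pathway programme → qualification attained during the programme → outcome, so adjusting for it blocks the indirect effect. For the total causal effect of programme, use the unadjusted pooled rates.
Pooled: Provider 1 52.3% vs Provider 2 40.4%; Provider 1 is higher overall.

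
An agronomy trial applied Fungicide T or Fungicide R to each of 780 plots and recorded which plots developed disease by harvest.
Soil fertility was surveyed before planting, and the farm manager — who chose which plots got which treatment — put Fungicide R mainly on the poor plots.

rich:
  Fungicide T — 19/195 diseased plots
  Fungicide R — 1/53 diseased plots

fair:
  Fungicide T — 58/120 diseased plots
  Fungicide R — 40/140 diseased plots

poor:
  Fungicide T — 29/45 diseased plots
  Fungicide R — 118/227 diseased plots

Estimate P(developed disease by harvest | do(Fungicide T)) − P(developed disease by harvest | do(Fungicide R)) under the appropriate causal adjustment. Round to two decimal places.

+0.13

The imbalance in soil fertility arose from how plots were allocated, not from anything the fungicide did; and soil fertility independently affects the outcome. The pooled gap is confounded — condition on soil fertility.
Adjusting over the population distribution of soil fertility: 0.318·(0.097−0.019) + 0.333·(0.483−0.286) + 0.349·(0.644−0.520) = +0.134.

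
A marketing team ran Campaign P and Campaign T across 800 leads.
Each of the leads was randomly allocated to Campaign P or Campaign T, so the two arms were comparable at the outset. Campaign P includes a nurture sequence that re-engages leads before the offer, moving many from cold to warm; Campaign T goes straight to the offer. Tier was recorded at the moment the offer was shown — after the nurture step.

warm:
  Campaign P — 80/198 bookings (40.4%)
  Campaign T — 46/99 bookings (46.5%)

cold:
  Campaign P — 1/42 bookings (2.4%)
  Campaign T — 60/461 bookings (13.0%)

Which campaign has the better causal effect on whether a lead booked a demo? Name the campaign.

Campaign P

Campaign T is higher inside every engagement tier stratum but Campaign P is higher in aggregate. Whether to stratify depends on how engagement tier relates to the campaign.
Engagement tier is downstream of the campaign. One should not condition on a consequence of treatment, so the overall rates are the right comparison.
Pooled: Campaign P 33.8% vs Campaign T 18.9%; Campaign P is higher overall.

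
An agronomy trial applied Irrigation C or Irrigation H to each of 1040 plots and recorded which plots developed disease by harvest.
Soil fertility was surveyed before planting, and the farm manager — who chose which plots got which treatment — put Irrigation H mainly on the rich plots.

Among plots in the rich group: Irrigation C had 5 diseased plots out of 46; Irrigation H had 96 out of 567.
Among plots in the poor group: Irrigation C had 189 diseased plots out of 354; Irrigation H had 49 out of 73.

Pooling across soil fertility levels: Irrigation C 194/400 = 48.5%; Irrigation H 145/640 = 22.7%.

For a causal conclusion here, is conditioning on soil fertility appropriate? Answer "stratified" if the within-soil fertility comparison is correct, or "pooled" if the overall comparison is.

stratified

Since soil fertility is a pre-existing factor (not a product of the irrigation) and it affects the outcome on its own, it is a confounder. The stratified rates, not the pooled rate, identify the causal effect.
Within each level — rich: 10.9% vs 16.9%; poor: 53.4% vs 67.1% — Irrigation C is lower every time.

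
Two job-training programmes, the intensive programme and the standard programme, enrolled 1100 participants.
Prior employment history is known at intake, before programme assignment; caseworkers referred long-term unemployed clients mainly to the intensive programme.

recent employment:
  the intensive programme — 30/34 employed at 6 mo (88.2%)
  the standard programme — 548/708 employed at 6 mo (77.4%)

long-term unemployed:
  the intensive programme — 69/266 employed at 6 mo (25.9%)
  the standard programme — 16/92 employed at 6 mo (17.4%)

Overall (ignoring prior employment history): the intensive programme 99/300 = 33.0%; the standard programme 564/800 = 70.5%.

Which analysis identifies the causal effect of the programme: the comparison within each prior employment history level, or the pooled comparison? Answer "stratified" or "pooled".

Here prior employment history is a common cause — it drives both which programme a case falls under and the outcome. The crude comparison mixes populations; the stratum-specific rates are the causally relevant ones.
Within each level — recent employment: 88.2% vs 77.4%; long-term unemployed: 25.9% vs 17.4% — the intensive programme is higher every time.

stratified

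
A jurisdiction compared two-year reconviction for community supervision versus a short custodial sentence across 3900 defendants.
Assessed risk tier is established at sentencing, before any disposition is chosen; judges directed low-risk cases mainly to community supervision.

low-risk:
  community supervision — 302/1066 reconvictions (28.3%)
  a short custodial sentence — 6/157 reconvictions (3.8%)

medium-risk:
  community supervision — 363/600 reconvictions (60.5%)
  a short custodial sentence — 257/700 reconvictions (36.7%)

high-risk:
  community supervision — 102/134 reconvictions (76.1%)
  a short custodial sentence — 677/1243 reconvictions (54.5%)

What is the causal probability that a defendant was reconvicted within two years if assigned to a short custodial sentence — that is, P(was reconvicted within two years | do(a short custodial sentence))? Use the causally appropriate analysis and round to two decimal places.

0.33

Here assessed risk tier is a common cause — it drives both which disposition a case falls under and the outcome. The crude comparison mixes populations; the stratum-specific rates are the causally relevant ones.
Standardising a short custodial sentence to the population assessed risk tier mix: 0.314·6/157 + 0.333·257/700 + 0.353·677/1243 = 0.327.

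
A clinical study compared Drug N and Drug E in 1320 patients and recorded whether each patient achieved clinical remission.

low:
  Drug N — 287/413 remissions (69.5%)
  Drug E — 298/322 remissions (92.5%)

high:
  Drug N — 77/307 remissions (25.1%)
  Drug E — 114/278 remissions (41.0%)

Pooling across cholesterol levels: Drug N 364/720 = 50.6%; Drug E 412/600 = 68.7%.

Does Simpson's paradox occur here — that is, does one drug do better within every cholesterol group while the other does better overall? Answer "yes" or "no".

no

Within each cholesterol level (low 69.5% vs 92.5%; high 25.1% vs 41.0%), Drug E has the higher rate every time. Pooled: 50.6% vs 68.7% — Drug E has the higher rate overall. They agree.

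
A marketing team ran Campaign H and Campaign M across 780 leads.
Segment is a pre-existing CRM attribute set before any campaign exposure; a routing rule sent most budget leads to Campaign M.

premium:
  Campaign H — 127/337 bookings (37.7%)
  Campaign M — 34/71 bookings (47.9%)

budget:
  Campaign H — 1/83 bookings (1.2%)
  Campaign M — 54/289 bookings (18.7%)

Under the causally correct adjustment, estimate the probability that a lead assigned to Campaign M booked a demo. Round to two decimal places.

Customer segment is set before the campaign has any effect — it is not caused by the campaign — and it independently drives the outcome. That makes it a confounder, so the causal comparison is within customer segment levels.
Standardising Campaign M to the population customer segment mix: 0.523·34/71 + 0.477·54/289 = 0.340.

0.34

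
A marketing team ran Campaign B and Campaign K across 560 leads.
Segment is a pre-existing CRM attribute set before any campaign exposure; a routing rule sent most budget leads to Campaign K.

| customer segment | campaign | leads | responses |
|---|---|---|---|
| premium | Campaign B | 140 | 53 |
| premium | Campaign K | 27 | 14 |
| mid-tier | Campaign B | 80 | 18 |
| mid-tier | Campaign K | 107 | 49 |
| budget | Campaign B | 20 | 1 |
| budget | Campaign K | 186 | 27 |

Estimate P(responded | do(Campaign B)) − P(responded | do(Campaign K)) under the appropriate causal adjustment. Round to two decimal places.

Since customer segment is a pre-existing factor (not a product of the campaign) and it affects the outcome on its own, it is a confounder. The stratified rates, not the pooled rate, identify the causal effect.
Adjusting over the population distribution of customer segment: 0.298·(0.379−0.519) + 0.334·(0.225−0.458) + 0.368·(0.050−0.145) = -0.155.

-0.15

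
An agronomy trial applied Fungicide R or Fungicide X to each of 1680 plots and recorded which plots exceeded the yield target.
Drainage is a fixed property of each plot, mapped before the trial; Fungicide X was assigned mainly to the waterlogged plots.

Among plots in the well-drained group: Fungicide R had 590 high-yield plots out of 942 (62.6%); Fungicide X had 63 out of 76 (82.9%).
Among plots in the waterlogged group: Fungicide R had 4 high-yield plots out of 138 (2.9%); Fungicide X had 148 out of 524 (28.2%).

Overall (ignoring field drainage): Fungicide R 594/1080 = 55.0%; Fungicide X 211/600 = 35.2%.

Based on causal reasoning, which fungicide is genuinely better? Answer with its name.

Fungicide X is higher inside every field drainage stratum but Fungicide R is higher in aggregate. Whether to stratify depends on how field drainage relates to the fungicide.
Field drainage differs across fungicides for reasons unrelated to any effect of the fungicide itself, and it separately predicts the outcome — a classic confounder. We must compare within field drainage levels.
Within each level — well-drained: 62.6% vs 82.9%; waterlogged: 2.9% vs 28.2% — Fungicide X is higher every time.

Fungicide X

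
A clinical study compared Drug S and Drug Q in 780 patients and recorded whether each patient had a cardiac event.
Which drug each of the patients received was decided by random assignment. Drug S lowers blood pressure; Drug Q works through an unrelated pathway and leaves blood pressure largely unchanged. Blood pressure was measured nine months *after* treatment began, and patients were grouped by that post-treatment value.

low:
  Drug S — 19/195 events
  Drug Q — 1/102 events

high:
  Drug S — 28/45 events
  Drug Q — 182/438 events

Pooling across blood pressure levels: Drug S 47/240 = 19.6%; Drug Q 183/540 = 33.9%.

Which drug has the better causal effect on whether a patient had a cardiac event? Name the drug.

Drug S

Because the drug influences blood pressure, blood pressure is a post-treatment mediator, not a confounder. Stratifying on it would bias the estimate; the causal effect is the crude pooled difference.
Pooled: Drug S 19.6% vs Drug Q 33.9%; Drug S is lower overall.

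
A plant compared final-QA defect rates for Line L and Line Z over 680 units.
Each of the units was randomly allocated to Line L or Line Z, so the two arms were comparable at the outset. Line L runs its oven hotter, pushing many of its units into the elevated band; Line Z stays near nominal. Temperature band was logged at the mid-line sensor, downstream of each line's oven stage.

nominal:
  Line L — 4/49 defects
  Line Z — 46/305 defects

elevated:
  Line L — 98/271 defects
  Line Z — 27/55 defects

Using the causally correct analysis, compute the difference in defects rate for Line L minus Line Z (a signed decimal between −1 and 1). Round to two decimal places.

+0.12

The distribution of in-process temperature band is itself part of what the line does — it is an intermediate outcome. Holding it fixed would remove that part of the effect; the total effect is the pooled difference.
The causal difference is the pooled difference: 0.319 − 0.203 = +0.116.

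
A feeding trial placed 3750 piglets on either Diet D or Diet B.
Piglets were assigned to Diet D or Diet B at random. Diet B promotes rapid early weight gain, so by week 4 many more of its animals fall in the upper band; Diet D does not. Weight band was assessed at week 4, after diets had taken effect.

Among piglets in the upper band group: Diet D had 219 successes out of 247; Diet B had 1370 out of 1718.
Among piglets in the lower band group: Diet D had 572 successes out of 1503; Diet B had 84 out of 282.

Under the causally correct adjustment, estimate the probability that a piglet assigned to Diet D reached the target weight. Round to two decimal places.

0.45

Week-4 weight band is downstream of the diet. One should not condition on a consequence of treatment, so the overall rates are the right comparison.
So P(outcome | do(Diet D)) is just the pooled rate for Diet D: 791/1750 = 0.452.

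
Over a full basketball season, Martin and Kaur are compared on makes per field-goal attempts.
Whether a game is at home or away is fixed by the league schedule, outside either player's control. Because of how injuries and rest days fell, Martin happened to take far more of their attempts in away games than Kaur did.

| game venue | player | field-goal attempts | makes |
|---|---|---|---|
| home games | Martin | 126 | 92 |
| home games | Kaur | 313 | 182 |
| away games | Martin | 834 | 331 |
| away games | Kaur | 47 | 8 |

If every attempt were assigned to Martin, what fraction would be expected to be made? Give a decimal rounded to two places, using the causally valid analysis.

The imbalance in game venue arose from how field-goal attempts were allocated, not from anything the player did; and game venue independently affects the outcome. The pooled gap is confounded — condition on game venue.
Standardising Martin to the population game venue mix: 0.333·92/126 + 0.667·331/834 = 0.508.

0.51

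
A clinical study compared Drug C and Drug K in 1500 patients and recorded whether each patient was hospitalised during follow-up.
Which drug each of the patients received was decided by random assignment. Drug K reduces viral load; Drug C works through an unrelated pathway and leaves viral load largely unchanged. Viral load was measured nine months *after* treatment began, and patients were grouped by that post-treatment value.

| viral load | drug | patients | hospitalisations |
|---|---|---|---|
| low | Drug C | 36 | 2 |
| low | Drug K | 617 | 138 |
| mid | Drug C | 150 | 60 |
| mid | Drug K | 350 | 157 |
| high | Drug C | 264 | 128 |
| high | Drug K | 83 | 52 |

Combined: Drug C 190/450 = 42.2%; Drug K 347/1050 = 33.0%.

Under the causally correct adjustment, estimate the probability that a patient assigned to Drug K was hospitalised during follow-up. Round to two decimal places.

Viral load is recorded after the drug and is itself shifted by it — it sits on the causal path from drug to outcome. Conditioning on a mediator would strip out part of the effect we want; the pooled comparison gives the total causal effect.
So P(outcome | do(Drug K)) is just the pooled rate for Drug K: 347/1050 = 0.330.

0.33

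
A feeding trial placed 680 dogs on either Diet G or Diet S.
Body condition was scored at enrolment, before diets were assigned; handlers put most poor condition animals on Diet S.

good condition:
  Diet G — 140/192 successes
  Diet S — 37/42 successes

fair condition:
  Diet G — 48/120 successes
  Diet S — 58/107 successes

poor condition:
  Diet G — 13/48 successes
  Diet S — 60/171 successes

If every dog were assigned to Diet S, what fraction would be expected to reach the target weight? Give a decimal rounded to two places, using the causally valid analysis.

0.60

The starting body condition-specific comparison favours Diet S throughout, but the pooled figures favour Diet G. The question is whether to condition on starting body condition.
Starting body condition satisfies the back-door criterion: it is not a descendant of the diet, and it blocks the spurious path from diet to outcome. Adjusting for it (i.e., using the within-starting body condition rates) gives the causal effect.
Standardising Diet S to the population starting body condition mix: 0.344·37/42 + 0.334·58/107 + 0.322·60/171 = 0.597.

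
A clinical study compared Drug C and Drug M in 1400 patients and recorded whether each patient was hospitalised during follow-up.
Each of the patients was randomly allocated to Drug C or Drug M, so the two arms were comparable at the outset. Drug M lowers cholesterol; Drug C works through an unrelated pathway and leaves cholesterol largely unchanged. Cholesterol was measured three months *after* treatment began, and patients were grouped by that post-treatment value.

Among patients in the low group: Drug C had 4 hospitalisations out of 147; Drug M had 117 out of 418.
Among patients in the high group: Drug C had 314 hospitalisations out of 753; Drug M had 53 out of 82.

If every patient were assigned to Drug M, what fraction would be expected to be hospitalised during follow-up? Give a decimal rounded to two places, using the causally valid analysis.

Cholesterol lies on the pathway drug → cholesterol → outcome, so adjusting for it blocks the indirect effect. For the total causal effect of drug, use the unadjusted pooled rates.
So P(outcome | do(Drug M)) is just the pooled rate for Drug M: 170/500 = 0.340.

0.34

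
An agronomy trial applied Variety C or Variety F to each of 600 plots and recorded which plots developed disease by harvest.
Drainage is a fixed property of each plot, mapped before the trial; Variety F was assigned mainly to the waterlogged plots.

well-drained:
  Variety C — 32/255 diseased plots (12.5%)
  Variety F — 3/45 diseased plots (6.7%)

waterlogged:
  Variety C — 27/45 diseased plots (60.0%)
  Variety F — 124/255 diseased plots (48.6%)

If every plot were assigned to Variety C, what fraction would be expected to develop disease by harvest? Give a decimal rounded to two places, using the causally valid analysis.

0.36

Variety F is lower inside every field drainage stratum but Variety C is lower in aggregate. Whether to stratify depends on how field drainage relates to the variety.
Since field drainage is a pre-existing factor (not a product of the variety) and it affects the outcome on its own, it is a confounder. The stratified rates, not the pooled rate, identify the causal effect.
Standardising Variety C to the population field drainage mix: 0.500·32/255 + 0.500·27/45 = 0.363.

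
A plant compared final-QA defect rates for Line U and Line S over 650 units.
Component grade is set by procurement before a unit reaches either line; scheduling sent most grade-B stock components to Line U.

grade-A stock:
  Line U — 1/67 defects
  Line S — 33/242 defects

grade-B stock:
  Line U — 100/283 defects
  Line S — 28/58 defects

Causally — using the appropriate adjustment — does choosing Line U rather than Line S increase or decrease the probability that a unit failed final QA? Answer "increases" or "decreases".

Line U is lower inside every component grade stratum but Line S is lower in aggregate. Whether to stratify depends on how component grade relates to the line.
Component grade is set before the line has any effect — it is not caused by the line — and it independently drives the outcome. That makes it a confounder, so the causal comparison is within component grade levels.
Within each level — grade-A stock: 1.5% vs 13.6%; grade-B stock: 35.3% vs 48.3% — Line U is lower every time.

decreases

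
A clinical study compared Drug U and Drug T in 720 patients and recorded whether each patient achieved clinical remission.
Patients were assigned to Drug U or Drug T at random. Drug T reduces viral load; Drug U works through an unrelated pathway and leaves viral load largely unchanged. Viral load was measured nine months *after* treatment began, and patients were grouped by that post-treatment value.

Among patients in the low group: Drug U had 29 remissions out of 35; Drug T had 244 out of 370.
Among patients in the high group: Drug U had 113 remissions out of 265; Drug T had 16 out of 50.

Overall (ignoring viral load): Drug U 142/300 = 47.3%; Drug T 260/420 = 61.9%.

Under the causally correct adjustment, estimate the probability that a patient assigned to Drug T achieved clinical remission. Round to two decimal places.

0.62

Because the drug influences viral load, viral load is a post-treatment mediator, not a confounder. Stratifying on it would bias the estimate; the causal effect is the crude pooled difference.
So P(outcome | do(Drug T)) is just the pooled rate for Drug T: 260/420 = 0.619.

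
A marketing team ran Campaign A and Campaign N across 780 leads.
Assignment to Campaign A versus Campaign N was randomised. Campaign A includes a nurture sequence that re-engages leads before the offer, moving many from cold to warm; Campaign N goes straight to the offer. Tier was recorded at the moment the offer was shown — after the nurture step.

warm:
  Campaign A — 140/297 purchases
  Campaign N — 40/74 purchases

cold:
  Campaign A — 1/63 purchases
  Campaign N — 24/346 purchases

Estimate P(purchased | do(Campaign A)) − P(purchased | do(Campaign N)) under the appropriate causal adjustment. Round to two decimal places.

Engagement tier here is a post-treatment variable shaped by the campaign; conditioning on it would introduce bias rather than remove it. The overall comparison is the causal one.
The causal difference is the pooled difference: 0.392 − 0.152 = +0.239.

+0.24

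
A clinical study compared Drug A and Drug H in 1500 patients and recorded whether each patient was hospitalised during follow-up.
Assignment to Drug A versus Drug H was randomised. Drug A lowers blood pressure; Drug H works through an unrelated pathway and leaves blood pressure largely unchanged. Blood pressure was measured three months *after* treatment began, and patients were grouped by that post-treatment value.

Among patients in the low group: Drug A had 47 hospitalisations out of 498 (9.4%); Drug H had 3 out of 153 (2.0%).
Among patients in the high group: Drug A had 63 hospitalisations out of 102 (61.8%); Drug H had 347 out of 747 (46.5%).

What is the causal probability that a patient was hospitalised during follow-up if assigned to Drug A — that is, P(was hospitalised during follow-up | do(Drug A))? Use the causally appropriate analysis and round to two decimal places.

0.18

Blood pressure is downstream of the drug. One should not condition on a consequence of treatment, so the overall rates are the right comparison.
So P(outcome | do(Drug A)) is just the pooled rate for Drug A: 110/600 = 0.183.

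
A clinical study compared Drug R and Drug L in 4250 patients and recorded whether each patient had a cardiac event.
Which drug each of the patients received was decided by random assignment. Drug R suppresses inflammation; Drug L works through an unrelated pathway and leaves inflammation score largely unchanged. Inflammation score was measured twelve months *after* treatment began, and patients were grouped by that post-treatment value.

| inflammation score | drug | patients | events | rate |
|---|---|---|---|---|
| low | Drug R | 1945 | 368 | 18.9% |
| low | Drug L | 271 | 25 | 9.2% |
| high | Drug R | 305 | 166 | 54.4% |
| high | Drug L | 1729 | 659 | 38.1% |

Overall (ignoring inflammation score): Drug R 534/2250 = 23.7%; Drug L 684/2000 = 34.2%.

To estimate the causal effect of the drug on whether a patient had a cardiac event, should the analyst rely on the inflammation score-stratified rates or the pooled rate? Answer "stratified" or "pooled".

pooled

Inflammation score lies on the pathway drug → inflammation score → outcome, so adjusting for it blocks the indirect effect. For the total causal effect of drug, use the unadjusted pooled rates.
Pooled: Drug R 23.7% vs Drug L 34.2%; Drug R is lower overall.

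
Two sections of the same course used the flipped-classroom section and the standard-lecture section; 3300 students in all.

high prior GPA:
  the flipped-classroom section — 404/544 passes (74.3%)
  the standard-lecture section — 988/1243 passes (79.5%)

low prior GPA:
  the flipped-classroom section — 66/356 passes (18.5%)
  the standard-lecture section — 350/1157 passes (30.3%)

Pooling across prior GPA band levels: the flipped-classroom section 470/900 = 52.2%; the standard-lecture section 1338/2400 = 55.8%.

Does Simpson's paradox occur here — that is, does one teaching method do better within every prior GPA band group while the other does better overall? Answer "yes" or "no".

no

Within each prior GPA band level (high prior GPA 74.3% vs 79.5%; low prior GPA 18.5% vs 30.3%), the standard-lecture section has the higher rate every time. Pooled: 52.2% vs 55.8% — the standard-lecture section has the higher rate overall. They agree.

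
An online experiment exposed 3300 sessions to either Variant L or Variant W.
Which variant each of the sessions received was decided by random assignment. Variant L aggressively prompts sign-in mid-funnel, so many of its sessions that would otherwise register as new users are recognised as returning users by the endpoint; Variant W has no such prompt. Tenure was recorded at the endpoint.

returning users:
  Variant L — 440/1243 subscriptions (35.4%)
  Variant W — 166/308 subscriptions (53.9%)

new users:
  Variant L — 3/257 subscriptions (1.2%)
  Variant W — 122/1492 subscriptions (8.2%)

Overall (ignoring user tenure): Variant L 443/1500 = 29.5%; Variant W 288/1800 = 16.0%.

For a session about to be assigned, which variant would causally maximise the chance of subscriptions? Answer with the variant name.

User tenure lies on the pathway variant → user tenure → outcome, so adjusting for it blocks the indirect effect. For the total causal effect of variant, use the unadjusted pooled rates.
Pooled: Variant L 29.5% vs Variant W 16.0%; Variant L is higher overall.

Variant L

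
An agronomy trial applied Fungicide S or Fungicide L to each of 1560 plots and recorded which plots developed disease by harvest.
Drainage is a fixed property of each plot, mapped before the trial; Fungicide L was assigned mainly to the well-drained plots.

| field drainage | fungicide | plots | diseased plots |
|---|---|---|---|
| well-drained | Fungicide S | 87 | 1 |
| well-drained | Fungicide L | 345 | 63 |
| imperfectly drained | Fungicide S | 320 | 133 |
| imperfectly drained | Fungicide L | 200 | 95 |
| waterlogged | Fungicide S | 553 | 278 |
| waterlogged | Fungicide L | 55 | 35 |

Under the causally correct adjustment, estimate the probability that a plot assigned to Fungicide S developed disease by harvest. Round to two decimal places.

The field drainage-specific comparison favours Fungicide S throughout, but the pooled figures favour Fungicide L. The question is whether to condition on field drainage.
Since field drainage is a pre-existing factor (not a product of the fungicide) and it affects the outcome on its own, it is a confounder. The stratified rates, not the pooled rate, identify the causal effect.
Standardising Fungicide S to the population field drainage mix: 0.277·1/87 + 0.333·133/320 + 0.390·278/553 = 0.338.

0.34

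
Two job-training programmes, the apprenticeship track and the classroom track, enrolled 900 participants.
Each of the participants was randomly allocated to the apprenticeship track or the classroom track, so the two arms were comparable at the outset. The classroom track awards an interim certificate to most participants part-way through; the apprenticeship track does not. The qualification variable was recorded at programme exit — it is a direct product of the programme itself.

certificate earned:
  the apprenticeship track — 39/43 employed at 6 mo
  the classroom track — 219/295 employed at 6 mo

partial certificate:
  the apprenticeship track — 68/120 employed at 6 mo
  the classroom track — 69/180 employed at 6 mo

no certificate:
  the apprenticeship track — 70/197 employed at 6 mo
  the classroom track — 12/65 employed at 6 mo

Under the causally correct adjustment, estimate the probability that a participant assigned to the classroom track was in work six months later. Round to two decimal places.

the apprenticeship track is higher inside every qualification attained during the programme stratum but the classroom track is higher in aggregate. Whether to stratify depends on how qualification attained during the programme relates to the programme.
Because the programme influences qualification attained during the programme, qualification attained during the programme is a post-treatment mediator, not a confounder. Stratifying on it would bias the estimate; the causal effect is the crude pooled difference.
So P(outcome | do(the classroom track)) is just the pooled rate for the classroom track: 300/540 = 0.556.

0.56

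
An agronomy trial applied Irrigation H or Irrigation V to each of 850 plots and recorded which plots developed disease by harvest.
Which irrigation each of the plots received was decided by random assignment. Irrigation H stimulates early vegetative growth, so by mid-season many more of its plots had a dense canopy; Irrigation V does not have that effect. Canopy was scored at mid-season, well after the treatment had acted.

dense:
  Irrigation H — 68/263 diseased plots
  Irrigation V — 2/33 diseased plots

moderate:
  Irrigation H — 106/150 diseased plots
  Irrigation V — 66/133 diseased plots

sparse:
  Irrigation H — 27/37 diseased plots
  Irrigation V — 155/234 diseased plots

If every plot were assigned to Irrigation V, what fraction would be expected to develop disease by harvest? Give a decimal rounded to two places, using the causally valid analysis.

Stratifying would compare irrigations among plots the irrigations themselves sorted into mid-season canopy groups — a form of selection on an intermediate. The unconditioned pooled rates give the total causal effect.
So P(outcome | do(Irrigation V)) is just the pooled rate for Irrigation V: 223/400 = 0.557.

0.56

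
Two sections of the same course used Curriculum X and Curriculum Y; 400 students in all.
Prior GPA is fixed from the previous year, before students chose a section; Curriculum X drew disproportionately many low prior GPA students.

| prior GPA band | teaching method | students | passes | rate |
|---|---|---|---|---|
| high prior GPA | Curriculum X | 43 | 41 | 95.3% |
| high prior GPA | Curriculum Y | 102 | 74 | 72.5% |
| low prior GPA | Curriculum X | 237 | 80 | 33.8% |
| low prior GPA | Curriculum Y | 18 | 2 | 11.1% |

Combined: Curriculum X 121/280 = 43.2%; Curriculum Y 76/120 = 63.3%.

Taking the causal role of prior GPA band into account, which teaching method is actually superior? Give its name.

Curriculum X

The stratified and pooled comparisons disagree (Curriculum X wins within each prior GPA band; Curriculum Y wins overall), so the answer turns on the causal role of prior GPA band.
Prior GPA band differs across teaching methods for reasons unrelated to any effect of the teaching method itself, and it separately predicts the outcome — a classic confounder. We must compare within prior GPA band levels.
Within each level — high prior GPA: 95.3% vs 72.5%; low prior GPA: 33.8% vs 11.1% — Curriculum X is higher every time.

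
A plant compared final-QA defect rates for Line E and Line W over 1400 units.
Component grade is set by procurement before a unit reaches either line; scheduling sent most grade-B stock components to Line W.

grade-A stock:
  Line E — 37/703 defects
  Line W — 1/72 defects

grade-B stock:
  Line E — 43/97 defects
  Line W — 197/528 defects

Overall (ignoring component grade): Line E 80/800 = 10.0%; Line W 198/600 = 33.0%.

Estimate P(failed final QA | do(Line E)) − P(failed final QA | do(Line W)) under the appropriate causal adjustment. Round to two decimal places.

+0.05

Component grade satisfies the back-door criterion: it is not a descendant of the line, and it blocks the spurious path from line to outcome. Adjusting for it (i.e., using the within-component grade rates) gives the causal effect.
Adjusting over the population distribution of component grade: 0.554·(0.053−0.014) + 0.446·(0.443−0.373) = +0.053.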